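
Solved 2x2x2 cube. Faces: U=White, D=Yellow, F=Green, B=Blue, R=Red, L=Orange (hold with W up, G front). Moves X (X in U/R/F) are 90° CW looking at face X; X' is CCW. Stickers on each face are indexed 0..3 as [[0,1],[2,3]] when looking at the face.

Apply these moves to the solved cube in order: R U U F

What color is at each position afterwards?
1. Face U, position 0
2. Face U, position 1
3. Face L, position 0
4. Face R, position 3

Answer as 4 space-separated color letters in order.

After move 1 (R): R=RRRR U=WGWG F=GYGY D=YBYB B=WBWB
After move 2 (U): U=WWGG F=RRGY R=WBRR B=OOWB L=GYOO
After move 3 (U): U=GWGW F=WBGY R=OORR B=GYWB L=RROO
After move 4 (F): F=GWYB U=GWOR R=GOWR D=ROYB L=RYOB
Query 1: U[0] = G
Query 2: U[1] = W
Query 3: L[0] = R
Query 4: R[3] = R

Answer: G W R R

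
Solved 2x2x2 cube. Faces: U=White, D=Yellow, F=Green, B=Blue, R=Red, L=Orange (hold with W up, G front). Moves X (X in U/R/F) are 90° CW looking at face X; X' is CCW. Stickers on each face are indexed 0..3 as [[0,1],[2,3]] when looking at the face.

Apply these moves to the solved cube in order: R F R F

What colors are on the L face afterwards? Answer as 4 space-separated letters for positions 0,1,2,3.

Answer: O R O W

Derivation:
After move 1 (R): R=RRRR U=WGWG F=GYGY D=YBYB B=WBWB
After move 2 (F): F=GGYY U=WGOO R=WRGR D=RRYB L=OYOB
After move 3 (R): R=GWRR U=WGOY F=GRYB D=RWYW B=OBGB
After move 4 (F): F=YGBR U=WGBY R=OWYR D=RGYW L=OROW
Query: L face = OROW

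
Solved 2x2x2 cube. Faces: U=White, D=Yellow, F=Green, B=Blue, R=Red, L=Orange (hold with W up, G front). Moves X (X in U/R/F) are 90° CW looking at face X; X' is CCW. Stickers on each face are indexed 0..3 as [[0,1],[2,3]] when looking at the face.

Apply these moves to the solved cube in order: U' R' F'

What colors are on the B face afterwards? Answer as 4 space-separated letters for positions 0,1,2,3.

Answer: Y R Y B

Derivation:
After move 1 (U'): U=WWWW F=OOGG R=GGRR B=RRBB L=BBOO
After move 2 (R'): R=GRGR U=WBWR F=OWGW D=YOYG B=YRYB
After move 3 (F'): F=WWOG U=WBGG R=ORYR D=BOYG L=BROW
Query: B face = YRYB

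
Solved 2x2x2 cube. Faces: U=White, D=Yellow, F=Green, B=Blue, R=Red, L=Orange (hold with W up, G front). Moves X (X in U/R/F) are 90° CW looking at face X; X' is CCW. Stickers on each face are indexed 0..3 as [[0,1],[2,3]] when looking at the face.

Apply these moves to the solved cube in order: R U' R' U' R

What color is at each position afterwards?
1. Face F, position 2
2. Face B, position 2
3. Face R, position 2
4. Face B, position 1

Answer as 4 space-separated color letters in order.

Answer: G R R R

Derivation:
After move 1 (R): R=RRRR U=WGWG F=GYGY D=YBYB B=WBWB
After move 2 (U'): U=GGWW F=OOGY R=GYRR B=RRWB L=WBOO
After move 3 (R'): R=YRGR U=GWWR F=OGGW D=YOYY B=BRBB
After move 4 (U'): U=WRGW F=WBGW R=OGGR B=YRBB L=BROO
After move 5 (R): R=GORG U=WBGW F=WOGY D=YBYY B=WRRB
Query 1: F[2] = G
Query 2: B[2] = R
Query 3: R[2] = R
Query 4: B[1] = R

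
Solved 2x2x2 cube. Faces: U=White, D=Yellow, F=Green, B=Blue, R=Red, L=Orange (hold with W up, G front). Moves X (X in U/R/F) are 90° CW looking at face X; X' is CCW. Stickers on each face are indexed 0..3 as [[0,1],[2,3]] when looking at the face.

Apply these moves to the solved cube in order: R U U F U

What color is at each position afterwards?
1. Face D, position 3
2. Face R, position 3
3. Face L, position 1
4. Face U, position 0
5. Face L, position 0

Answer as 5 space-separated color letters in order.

Answer: B R W O G

Derivation:
After move 1 (R): R=RRRR U=WGWG F=GYGY D=YBYB B=WBWB
After move 2 (U): U=WWGG F=RRGY R=WBRR B=OOWB L=GYOO
After move 3 (U): U=GWGW F=WBGY R=OORR B=GYWB L=RROO
After move 4 (F): F=GWYB U=GWOR R=GOWR D=ROYB L=RYOB
After move 5 (U): U=OGRW F=GOYB R=GYWR B=RYWB L=GWOB
Query 1: D[3] = B
Query 2: R[3] = R
Query 3: L[1] = W
Query 4: U[0] = O
Query 5: L[0] = G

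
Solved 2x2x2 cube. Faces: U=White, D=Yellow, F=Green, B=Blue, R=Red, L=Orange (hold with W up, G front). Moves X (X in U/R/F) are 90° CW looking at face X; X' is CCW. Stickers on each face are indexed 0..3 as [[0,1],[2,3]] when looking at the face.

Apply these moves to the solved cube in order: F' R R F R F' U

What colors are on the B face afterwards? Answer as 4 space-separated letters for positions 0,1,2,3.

After move 1 (F'): F=GGGG U=WWRR R=YRYR D=OOYY L=OWOW
After move 2 (R): R=YYRR U=WGRG F=GOGY D=OBYB B=RBWB
After move 3 (R): R=RYRY U=WORY F=GBGB D=OWYR B=GBGB
After move 4 (F): F=GGBB U=WOWW R=RYYY D=RRYR L=OOOW
After move 5 (R): R=YRYY U=WGWB F=GRBR D=RGYG B=WBOB
After move 6 (F'): F=RRGB U=WGYY R=GRRY D=OWYG L=OBOW
After move 7 (U): U=YWYG F=GRGB R=WBRY B=OBOB L=RROW
Query: B face = OBOB

Answer: O B O B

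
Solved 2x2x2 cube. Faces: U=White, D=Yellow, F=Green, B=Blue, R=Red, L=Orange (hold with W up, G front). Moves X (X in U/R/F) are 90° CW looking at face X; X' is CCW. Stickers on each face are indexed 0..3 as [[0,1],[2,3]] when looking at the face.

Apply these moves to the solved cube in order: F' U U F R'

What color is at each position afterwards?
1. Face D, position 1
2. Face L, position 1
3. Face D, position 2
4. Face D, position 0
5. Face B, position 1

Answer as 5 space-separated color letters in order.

Answer: B O Y Y G

Derivation:
After move 1 (F'): F=GGGG U=WWRR R=YRYR D=OOYY L=OWOW
After move 2 (U): U=RWRW F=YRGG R=BBYR B=OWBB L=GGOW
After move 3 (U): U=RRWW F=BBGG R=OWYR B=GGBB L=YROW
After move 4 (F): F=GBGB U=RRWR R=WWWR D=YOYY L=YOOO
After move 5 (R'): R=WRWW U=RBWG F=GRGR D=YBYB B=YGOB
Query 1: D[1] = B
Query 2: L[1] = O
Query 3: D[2] = Y
Query 4: D[0] = Y
Query 5: B[1] = G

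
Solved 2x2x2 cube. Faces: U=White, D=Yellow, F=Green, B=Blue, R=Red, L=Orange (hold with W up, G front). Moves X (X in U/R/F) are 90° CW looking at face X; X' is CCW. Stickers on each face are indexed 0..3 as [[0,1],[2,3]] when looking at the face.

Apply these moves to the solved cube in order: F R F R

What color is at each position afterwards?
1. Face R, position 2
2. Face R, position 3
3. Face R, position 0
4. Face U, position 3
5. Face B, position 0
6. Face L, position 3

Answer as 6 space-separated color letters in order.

Answer: R W G R Y B

Derivation:
After move 1 (F): F=GGGG U=WWOO R=WRWR D=RRYY L=OYOY
After move 2 (R): R=WWRR U=WGOG F=GRGY D=RBYB B=OBWB
After move 3 (F): F=GGYR U=WGYY R=OWGR D=RWYB L=OROB
After move 4 (R): R=GORW U=WGYR F=GWYB D=RWYO B=YBGB
Query 1: R[2] = R
Query 2: R[3] = W
Query 3: R[0] = G
Query 4: U[3] = R
Query 5: B[0] = Y
Query 6: L[3] = B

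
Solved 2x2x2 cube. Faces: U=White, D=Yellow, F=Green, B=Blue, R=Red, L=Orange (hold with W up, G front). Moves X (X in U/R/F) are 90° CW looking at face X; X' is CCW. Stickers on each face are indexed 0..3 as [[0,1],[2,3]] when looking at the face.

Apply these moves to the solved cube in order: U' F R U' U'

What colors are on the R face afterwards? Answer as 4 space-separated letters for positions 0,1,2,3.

After move 1 (U'): U=WWWW F=OOGG R=GGRR B=RRBB L=BBOO
After move 2 (F): F=GOGO U=WWOB R=WGWR D=RGYY L=BYOY
After move 3 (R): R=WWRG U=WOOO F=GGGY D=RBYR B=BRWB
After move 4 (U'): U=OOWO F=BYGY R=GGRG B=WWWB L=BROY
After move 5 (U'): U=OOOW F=BRGY R=BYRG B=GGWB L=WWOY
Query: R face = BYRG

Answer: B Y R G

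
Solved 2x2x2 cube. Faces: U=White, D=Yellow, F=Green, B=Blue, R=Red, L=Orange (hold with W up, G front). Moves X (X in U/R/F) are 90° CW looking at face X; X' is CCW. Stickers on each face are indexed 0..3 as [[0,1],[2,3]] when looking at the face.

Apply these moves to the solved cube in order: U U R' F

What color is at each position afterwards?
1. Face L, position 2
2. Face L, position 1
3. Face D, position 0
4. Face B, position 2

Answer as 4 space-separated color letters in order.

Answer: O Y O Y

Derivation:
After move 1 (U): U=WWWW F=RRGG R=BBRR B=OOBB L=GGOO
After move 2 (U): U=WWWW F=BBGG R=OORR B=GGBB L=RROO
After move 3 (R'): R=OROR U=WBWG F=BWGW D=YBYG B=YGYB
After move 4 (F): F=GBWW U=WBOR R=WRGR D=OOYG L=RYOB
Query 1: L[2] = O
Query 2: L[1] = Y
Query 3: D[0] = O
Query 4: B[2] = Y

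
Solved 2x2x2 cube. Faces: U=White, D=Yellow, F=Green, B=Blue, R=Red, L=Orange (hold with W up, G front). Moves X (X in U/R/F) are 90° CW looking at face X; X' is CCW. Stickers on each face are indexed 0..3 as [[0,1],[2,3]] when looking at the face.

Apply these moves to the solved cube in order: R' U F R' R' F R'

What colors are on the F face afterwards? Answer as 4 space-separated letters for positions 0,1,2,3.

Answer: W Y O Y

Derivation:
After move 1 (R'): R=RRRR U=WBWB F=GWGW D=YGYG B=YBYB
After move 2 (U): U=WWBB F=RRGW R=YBRR B=OOYB L=GWOO
After move 3 (F): F=GRWR U=WWOW R=BBBR D=RYYG L=GYOG
After move 4 (R'): R=BRBB U=WYOO F=GWWW D=RRYR B=GOYB
After move 5 (R'): R=RBBB U=WYOG F=GYWO D=RWYW B=RORB
After move 6 (F): F=WGOY U=WYGY R=OBGB D=BRYW L=GROW
After move 7 (R'): R=BBOG U=WRGR F=WYOY D=BGYY B=WORB
Query: F face = WYOY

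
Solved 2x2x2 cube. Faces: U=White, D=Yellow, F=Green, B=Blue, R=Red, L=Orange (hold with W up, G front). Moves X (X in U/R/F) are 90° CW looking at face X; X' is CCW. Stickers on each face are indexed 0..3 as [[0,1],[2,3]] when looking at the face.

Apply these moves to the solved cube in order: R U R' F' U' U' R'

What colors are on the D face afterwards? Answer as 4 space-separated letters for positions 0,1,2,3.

After move 1 (R): R=RRRR U=WGWG F=GYGY D=YBYB B=WBWB
After move 2 (U): U=WWGG F=RRGY R=WBRR B=OOWB L=GYOO
After move 3 (R'): R=BRWR U=WWGO F=RWGG D=YRYY B=BOBB
After move 4 (F'): F=WGRG U=WWBW R=RRYR D=YOYY L=GOOG
After move 5 (U'): U=WWWB F=GORG R=WGYR B=RRBB L=BOOG
After move 6 (U'): U=WBWW F=BORG R=GOYR B=WGBB L=RROG
After move 7 (R'): R=ORGY U=WBWW F=BBRW D=YOYG B=YGOB
Query: D face = YOYG

Answer: Y O Y G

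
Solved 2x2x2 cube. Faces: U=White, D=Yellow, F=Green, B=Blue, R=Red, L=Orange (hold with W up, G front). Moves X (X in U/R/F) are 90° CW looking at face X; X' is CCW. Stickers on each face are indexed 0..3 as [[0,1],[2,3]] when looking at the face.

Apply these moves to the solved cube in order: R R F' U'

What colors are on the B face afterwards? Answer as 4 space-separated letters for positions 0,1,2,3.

Answer: W R G B

Derivation:
After move 1 (R): R=RRRR U=WGWG F=GYGY D=YBYB B=WBWB
After move 2 (R): R=RRRR U=WYWY F=GBGB D=YWYW B=GBGB
After move 3 (F'): F=BBGG U=WYRR R=WRYR D=OOYW L=OYOW
After move 4 (U'): U=YRWR F=OYGG R=BBYR B=WRGB L=GBOW
Query: B face = WRGB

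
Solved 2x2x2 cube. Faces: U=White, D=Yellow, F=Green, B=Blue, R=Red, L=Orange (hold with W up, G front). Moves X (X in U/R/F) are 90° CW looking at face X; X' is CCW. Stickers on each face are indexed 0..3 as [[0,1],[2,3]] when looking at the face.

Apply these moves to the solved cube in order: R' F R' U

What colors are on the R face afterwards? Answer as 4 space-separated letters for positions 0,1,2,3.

After move 1 (R'): R=RRRR U=WBWB F=GWGW D=YGYG B=YBYB
After move 2 (F): F=GGWW U=WBOO R=WRBR D=RRYG L=OYOG
After move 3 (R'): R=RRWB U=WYOY F=GBWO D=RGYW B=GBRB
After move 4 (U): U=OWYY F=RRWO R=GBWB B=OYRB L=GBOG
Query: R face = GBWB

Answer: G B W B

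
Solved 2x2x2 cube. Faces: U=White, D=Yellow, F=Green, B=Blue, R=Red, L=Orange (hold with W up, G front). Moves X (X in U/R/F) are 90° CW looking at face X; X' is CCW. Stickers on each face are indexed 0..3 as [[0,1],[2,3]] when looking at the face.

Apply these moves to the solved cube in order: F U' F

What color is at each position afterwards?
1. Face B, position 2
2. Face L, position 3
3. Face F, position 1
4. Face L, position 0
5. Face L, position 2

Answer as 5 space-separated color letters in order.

Answer: B R O B O

Derivation:
After move 1 (F): F=GGGG U=WWOO R=WRWR D=RRYY L=OYOY
After move 2 (U'): U=WOWO F=OYGG R=GGWR B=WRBB L=BBOY
After move 3 (F): F=GOGY U=WOYB R=WGOR D=WGYY L=BROR
Query 1: B[2] = B
Query 2: L[3] = R
Query 3: F[1] = O
Query 4: L[0] = B
Query 5: L[2] = O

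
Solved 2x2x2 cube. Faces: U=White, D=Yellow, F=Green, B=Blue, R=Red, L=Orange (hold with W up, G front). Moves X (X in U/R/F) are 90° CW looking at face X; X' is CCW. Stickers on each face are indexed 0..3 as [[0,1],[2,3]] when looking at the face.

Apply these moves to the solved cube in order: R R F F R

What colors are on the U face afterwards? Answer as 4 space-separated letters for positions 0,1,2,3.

Answer: W G W G

Derivation:
After move 1 (R): R=RRRR U=WGWG F=GYGY D=YBYB B=WBWB
After move 2 (R): R=RRRR U=WYWY F=GBGB D=YWYW B=GBGB
After move 3 (F): F=GGBB U=WYOO R=WRYR D=RRYW L=OYOW
After move 4 (F): F=BGBG U=WYWY R=OROR D=YWYW L=OROR
After move 5 (R): R=OORR U=WGWG F=BWBW D=YGYG B=YBYB
Query: U face = WGWG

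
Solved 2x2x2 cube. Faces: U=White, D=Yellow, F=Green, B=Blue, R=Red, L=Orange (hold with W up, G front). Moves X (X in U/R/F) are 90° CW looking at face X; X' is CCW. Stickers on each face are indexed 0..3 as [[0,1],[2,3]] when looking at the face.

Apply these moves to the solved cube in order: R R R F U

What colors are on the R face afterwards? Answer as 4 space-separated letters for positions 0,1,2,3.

After move 1 (R): R=RRRR U=WGWG F=GYGY D=YBYB B=WBWB
After move 2 (R): R=RRRR U=WYWY F=GBGB D=YWYW B=GBGB
After move 3 (R): R=RRRR U=WBWB F=GWGW D=YGYG B=YBYB
After move 4 (F): F=GGWW U=WBOO R=WRBR D=RRYG L=OYOG
After move 5 (U): U=OWOB F=WRWW R=YBBR B=OYYB L=GGOG
Query: R face = YBBR

Answer: Y B B R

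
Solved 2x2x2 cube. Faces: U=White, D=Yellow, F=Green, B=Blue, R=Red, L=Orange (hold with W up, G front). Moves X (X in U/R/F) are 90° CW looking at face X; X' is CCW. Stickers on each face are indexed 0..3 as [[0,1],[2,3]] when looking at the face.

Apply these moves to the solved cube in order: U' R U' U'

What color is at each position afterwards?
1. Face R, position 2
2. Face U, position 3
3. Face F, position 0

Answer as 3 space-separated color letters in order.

Answer: R W W

Derivation:
After move 1 (U'): U=WWWW F=OOGG R=GGRR B=RRBB L=BBOO
After move 2 (R): R=RGRG U=WOWG F=OYGY D=YBYR B=WRWB
After move 3 (U'): U=OGWW F=BBGY R=OYRG B=RGWB L=WROO
After move 4 (U'): U=GWOW F=WRGY R=BBRG B=OYWB L=RGOO
Query 1: R[2] = R
Query 2: U[3] = W
Query 3: F[0] = W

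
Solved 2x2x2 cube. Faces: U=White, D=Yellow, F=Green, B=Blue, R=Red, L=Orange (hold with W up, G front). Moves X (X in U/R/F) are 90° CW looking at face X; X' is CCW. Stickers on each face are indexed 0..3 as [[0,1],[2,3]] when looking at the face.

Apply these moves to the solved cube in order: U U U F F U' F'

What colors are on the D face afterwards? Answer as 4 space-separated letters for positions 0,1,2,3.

Answer: R G Y Y

Derivation:
After move 1 (U): U=WWWW F=RRGG R=BBRR B=OOBB L=GGOO
After move 2 (U): U=WWWW F=BBGG R=OORR B=GGBB L=RROO
After move 3 (U): U=WWWW F=OOGG R=GGRR B=RRBB L=BBOO
After move 4 (F): F=GOGO U=WWOB R=WGWR D=RGYY L=BYOY
After move 5 (F): F=GGOO U=WWYY R=OGBR D=WWYY L=BROG
After move 6 (U'): U=WYWY F=BROO R=GGBR B=OGBB L=RROG
After move 7 (F'): F=ROBO U=WYGB R=WGWR D=RGYY L=RYOW
Query: D face = RGYY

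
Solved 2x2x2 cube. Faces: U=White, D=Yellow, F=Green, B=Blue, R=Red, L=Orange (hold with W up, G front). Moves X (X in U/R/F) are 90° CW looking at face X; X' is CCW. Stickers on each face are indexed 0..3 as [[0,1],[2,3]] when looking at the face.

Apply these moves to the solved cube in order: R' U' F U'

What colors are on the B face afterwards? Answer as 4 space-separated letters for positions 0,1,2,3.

After move 1 (R'): R=RRRR U=WBWB F=GWGW D=YGYG B=YBYB
After move 2 (U'): U=BBWW F=OOGW R=GWRR B=RRYB L=YBOO
After move 3 (F): F=GOWO U=BBOB R=WWWR D=RGYG L=YYOG
After move 4 (U'): U=BBBO F=YYWO R=GOWR B=WWYB L=RROG
Query: B face = WWYB

Answer: W W Y B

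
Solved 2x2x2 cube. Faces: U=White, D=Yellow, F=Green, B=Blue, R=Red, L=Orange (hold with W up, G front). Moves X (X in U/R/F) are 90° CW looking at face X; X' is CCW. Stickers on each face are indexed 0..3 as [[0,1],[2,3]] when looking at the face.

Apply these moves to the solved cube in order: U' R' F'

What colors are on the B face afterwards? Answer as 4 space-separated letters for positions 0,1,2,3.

After move 1 (U'): U=WWWW F=OOGG R=GGRR B=RRBB L=BBOO
After move 2 (R'): R=GRGR U=WBWR F=OWGW D=YOYG B=YRYB
After move 3 (F'): F=WWOG U=WBGG R=ORYR D=BOYG L=BROW
Query: B face = YRYB

Answer: Y R Y B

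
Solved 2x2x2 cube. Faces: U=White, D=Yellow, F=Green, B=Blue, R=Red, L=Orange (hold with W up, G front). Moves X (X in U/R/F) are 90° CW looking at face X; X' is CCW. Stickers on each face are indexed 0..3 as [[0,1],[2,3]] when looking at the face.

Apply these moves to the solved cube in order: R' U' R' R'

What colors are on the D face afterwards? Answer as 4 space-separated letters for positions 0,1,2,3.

After move 1 (R'): R=RRRR U=WBWB F=GWGW D=YGYG B=YBYB
After move 2 (U'): U=BBWW F=OOGW R=GWRR B=RRYB L=YBOO
After move 3 (R'): R=WRGR U=BYWR F=OBGW D=YOYW B=GRGB
After move 4 (R'): R=RRWG U=BGWG F=OYGR D=YBYW B=WROB
Query: D face = YBYW

Answer: Y B Y W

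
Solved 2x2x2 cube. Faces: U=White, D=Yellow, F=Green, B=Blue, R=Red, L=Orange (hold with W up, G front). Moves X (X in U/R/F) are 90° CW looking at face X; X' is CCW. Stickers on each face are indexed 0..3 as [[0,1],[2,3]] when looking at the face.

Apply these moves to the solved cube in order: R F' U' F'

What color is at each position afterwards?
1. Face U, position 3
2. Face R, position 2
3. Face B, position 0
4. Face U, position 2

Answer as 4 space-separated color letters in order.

Answer: Y O B Y

Derivation:
After move 1 (R): R=RRRR U=WGWG F=GYGY D=YBYB B=WBWB
After move 2 (F'): F=YYGG U=WGRR R=BRYR D=OOYB L=OGOW
After move 3 (U'): U=GRWR F=OGGG R=YYYR B=BRWB L=WBOW
After move 4 (F'): F=GGOG U=GRYY R=OYOR D=BWYB L=WROW
Query 1: U[3] = Y
Query 2: R[2] = O
Query 3: B[0] = B
Query 4: U[2] = Y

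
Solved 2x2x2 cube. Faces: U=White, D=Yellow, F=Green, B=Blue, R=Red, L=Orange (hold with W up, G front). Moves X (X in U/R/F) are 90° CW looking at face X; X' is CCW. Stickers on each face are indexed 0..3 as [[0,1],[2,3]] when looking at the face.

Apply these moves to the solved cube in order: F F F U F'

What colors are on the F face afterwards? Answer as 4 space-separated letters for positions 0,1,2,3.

Answer: R G Y G

Derivation:
After move 1 (F): F=GGGG U=WWOO R=WRWR D=RRYY L=OYOY
After move 2 (F): F=GGGG U=WWYY R=OROR D=WWYY L=OROR
After move 3 (F): F=GGGG U=WWRR R=YRYR D=OOYY L=OWOW
After move 4 (U): U=RWRW F=YRGG R=BBYR B=OWBB L=GGOW
After move 5 (F'): F=RGYG U=RWBY R=OBOR D=GWYY L=GWOR
Query: F face = RGYG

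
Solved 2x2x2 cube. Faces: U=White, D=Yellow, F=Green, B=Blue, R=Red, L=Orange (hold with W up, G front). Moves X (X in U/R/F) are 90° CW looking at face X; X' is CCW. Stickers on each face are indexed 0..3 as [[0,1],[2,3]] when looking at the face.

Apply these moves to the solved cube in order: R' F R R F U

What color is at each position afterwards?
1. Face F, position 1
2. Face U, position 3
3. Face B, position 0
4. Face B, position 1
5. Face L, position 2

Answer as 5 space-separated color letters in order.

After move 1 (R'): R=RRRR U=WBWB F=GWGW D=YGYG B=YBYB
After move 2 (F): F=GGWW U=WBOO R=WRBR D=RRYG L=OYOG
After move 3 (R): R=BWRR U=WGOW F=GRWG D=RYYY B=OBBB
After move 4 (R): R=RBRW U=WROG F=GYWY D=RBYO B=WBGB
After move 5 (F): F=WGYY U=WRGY R=OBGW D=RRYO L=OROB
After move 6 (U): U=GWYR F=OBYY R=WBGW B=ORGB L=WGOB
Query 1: F[1] = B
Query 2: U[3] = R
Query 3: B[0] = O
Query 4: B[1] = R
Query 5: L[2] = O

Answer: B R O R O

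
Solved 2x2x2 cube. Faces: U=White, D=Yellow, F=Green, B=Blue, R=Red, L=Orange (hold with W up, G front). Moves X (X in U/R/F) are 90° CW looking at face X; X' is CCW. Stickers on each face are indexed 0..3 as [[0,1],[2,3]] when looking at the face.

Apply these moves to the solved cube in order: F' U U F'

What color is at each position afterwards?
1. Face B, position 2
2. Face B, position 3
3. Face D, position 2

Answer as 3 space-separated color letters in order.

Answer: B B Y

Derivation:
After move 1 (F'): F=GGGG U=WWRR R=YRYR D=OOYY L=OWOW
After move 2 (U): U=RWRW F=YRGG R=BBYR B=OWBB L=GGOW
After move 3 (U): U=RRWW F=BBGG R=OWYR B=GGBB L=YROW
After move 4 (F'): F=BGBG U=RROY R=OWOR D=RWYY L=YWOW
Query 1: B[2] = B
Query 2: B[3] = B
Query 3: D[2] = Y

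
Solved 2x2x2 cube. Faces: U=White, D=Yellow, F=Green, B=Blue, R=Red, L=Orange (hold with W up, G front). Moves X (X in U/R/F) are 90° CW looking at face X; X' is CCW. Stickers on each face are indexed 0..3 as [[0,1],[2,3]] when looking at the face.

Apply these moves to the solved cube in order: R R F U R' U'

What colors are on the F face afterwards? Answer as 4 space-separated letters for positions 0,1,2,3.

Answer: G G B Y

Derivation:
After move 1 (R): R=RRRR U=WGWG F=GYGY D=YBYB B=WBWB
After move 2 (R): R=RRRR U=WYWY F=GBGB D=YWYW B=GBGB
After move 3 (F): F=GGBB U=WYOO R=WRYR D=RRYW L=OYOW
After move 4 (U): U=OWOY F=WRBB R=GBYR B=OYGB L=GGOW
After move 5 (R'): R=BRGY U=OGOO F=WWBY D=RRYB B=WYRB
After move 6 (U'): U=GOOO F=GGBY R=WWGY B=BRRB L=WYOW
Query: F face = GGBY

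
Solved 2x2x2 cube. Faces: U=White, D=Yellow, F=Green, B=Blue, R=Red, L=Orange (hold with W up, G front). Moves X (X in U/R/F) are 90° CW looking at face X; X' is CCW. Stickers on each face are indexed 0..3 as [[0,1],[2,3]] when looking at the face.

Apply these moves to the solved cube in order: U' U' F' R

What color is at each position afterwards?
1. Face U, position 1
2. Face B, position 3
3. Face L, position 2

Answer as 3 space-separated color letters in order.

Answer: G B O

Derivation:
After move 1 (U'): U=WWWW F=OOGG R=GGRR B=RRBB L=BBOO
After move 2 (U'): U=WWWW F=BBGG R=OORR B=GGBB L=RROO
After move 3 (F'): F=BGBG U=WWOR R=YOYR D=ROYY L=RWOW
After move 4 (R): R=YYRO U=WGOG F=BOBY D=RBYG B=RGWB
Query 1: U[1] = G
Query 2: B[3] = B
Query 3: L[2] = O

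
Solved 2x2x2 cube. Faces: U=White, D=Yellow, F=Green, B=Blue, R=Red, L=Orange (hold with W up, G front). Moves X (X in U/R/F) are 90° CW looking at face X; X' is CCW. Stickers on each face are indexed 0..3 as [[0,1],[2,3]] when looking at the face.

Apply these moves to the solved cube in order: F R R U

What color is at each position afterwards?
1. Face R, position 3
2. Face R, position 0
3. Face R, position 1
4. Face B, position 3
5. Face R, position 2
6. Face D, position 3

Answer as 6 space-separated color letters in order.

Answer: W G B B R O

Derivation:
After move 1 (F): F=GGGG U=WWOO R=WRWR D=RRYY L=OYOY
After move 2 (R): R=WWRR U=WGOG F=GRGY D=RBYB B=OBWB
After move 3 (R): R=RWRW U=WROY F=GBGB D=RWYO B=GBGB
After move 4 (U): U=OWYR F=RWGB R=GBRW B=OYGB L=GBOY
Query 1: R[3] = W
Query 2: R[0] = G
Query 3: R[1] = B
Query 4: B[3] = B
Query 5: R[2] = R
Query 6: D[3] = O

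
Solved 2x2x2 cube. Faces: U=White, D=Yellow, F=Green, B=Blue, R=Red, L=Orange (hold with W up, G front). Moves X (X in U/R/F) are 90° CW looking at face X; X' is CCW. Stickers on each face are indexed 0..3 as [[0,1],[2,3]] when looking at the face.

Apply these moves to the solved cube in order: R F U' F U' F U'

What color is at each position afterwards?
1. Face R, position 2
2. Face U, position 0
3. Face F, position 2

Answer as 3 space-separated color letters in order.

After move 1 (R): R=RRRR U=WGWG F=GYGY D=YBYB B=WBWB
After move 2 (F): F=GGYY U=WGOO R=WRGR D=RRYB L=OYOB
After move 3 (U'): U=GOWO F=OYYY R=GGGR B=WRWB L=WBOB
After move 4 (F): F=YOYY U=GOBB R=WGOR D=GGYB L=WROR
After move 5 (U'): U=OBGB F=WRYY R=YOOR B=WGWB L=WROR
After move 6 (F): F=YWYR U=OBRR R=GOBR D=OYYB L=WGOG
After move 7 (U'): U=BROR F=WGYR R=YWBR B=GOWB L=WGOG
Query 1: R[2] = B
Query 2: U[0] = B
Query 3: F[2] = Y

Answer: B B Y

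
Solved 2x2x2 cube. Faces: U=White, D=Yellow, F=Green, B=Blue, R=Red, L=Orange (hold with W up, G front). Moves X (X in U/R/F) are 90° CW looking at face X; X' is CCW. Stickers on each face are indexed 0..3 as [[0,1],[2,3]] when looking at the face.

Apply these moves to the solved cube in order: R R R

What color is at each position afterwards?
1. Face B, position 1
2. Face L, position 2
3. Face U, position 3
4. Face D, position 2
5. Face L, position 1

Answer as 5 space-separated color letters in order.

After move 1 (R): R=RRRR U=WGWG F=GYGY D=YBYB B=WBWB
After move 2 (R): R=RRRR U=WYWY F=GBGB D=YWYW B=GBGB
After move 3 (R): R=RRRR U=WBWB F=GWGW D=YGYG B=YBYB
Query 1: B[1] = B
Query 2: L[2] = O
Query 3: U[3] = B
Query 4: D[2] = Y
Query 5: L[1] = O

Answer: B O B Y O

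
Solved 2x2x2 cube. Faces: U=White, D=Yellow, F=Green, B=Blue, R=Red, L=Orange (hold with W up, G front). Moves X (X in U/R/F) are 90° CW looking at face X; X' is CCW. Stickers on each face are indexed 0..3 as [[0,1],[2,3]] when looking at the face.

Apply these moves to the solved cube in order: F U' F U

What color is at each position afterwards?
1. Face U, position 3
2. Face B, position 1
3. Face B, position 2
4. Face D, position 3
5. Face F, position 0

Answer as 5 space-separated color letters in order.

After move 1 (F): F=GGGG U=WWOO R=WRWR D=RRYY L=OYOY
After move 2 (U'): U=WOWO F=OYGG R=GGWR B=WRBB L=BBOY
After move 3 (F): F=GOGY U=WOYB R=WGOR D=WGYY L=BROR
After move 4 (U): U=YWBO F=WGGY R=WROR B=BRBB L=GOOR
Query 1: U[3] = O
Query 2: B[1] = R
Query 3: B[2] = B
Query 4: D[3] = Y
Query 5: F[0] = W

Answer: O R B Y W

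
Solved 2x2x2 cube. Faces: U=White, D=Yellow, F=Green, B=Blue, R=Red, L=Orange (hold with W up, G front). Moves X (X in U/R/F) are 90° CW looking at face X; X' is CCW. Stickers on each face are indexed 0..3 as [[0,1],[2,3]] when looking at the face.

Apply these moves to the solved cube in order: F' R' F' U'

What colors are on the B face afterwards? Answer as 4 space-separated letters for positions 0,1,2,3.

After move 1 (F'): F=GGGG U=WWRR R=YRYR D=OOYY L=OWOW
After move 2 (R'): R=RRYY U=WBRB F=GWGR D=OGYG B=YBOB
After move 3 (F'): F=WRGG U=WBRY R=GROY D=WWYG L=OBOR
After move 4 (U'): U=BYWR F=OBGG R=WROY B=GROB L=YBOR
Query: B face = GROB

Answer: G R O B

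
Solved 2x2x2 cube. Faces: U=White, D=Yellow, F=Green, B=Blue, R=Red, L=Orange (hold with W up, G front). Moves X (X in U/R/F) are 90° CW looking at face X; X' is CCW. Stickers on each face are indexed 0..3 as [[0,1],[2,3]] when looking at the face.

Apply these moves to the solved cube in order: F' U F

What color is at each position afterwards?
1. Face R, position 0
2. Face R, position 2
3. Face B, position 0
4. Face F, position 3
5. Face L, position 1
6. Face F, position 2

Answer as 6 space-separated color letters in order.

After move 1 (F'): F=GGGG U=WWRR R=YRYR D=OOYY L=OWOW
After move 2 (U): U=RWRW F=YRGG R=BBYR B=OWBB L=GGOW
After move 3 (F): F=GYGR U=RWWG R=RBWR D=YBYY L=GOOO
Query 1: R[0] = R
Query 2: R[2] = W
Query 3: B[0] = O
Query 4: F[3] = R
Query 5: L[1] = O
Query 6: F[2] = G

Answer: R W O R O G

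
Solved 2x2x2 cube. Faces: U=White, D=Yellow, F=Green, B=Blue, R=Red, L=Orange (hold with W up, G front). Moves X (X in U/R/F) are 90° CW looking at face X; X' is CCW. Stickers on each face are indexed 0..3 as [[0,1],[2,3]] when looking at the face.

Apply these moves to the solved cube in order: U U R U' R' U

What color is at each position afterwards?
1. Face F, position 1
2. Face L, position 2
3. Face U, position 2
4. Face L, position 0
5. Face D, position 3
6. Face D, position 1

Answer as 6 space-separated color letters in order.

Answer: O O R R Y R

Derivation:
After move 1 (U): U=WWWW F=RRGG R=BBRR B=OOBB L=GGOO
After move 2 (U): U=WWWW F=BBGG R=OORR B=GGBB L=RROO
After move 3 (R): R=RORO U=WBWG F=BYGY D=YBYG B=WGWB
After move 4 (U'): U=BGWW F=RRGY R=BYRO B=ROWB L=WGOO
After move 5 (R'): R=YOBR U=BWWR F=RGGW D=YRYY B=GOBB
After move 6 (U): U=WBRW F=YOGW R=GOBR B=WGBB L=RGOO
Query 1: F[1] = O
Query 2: L[2] = O
Query 3: U[2] = R
Query 4: L[0] = R
Query 5: D[3] = Y
Query 6: D[1] = R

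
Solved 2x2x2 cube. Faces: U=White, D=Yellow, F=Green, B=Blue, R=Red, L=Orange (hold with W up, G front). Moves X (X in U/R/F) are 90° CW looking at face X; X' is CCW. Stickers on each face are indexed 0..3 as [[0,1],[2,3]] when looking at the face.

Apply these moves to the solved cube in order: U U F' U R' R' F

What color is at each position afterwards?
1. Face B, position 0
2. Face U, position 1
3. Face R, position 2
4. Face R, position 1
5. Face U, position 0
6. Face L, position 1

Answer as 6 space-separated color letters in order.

After move 1 (U): U=WWWW F=RRGG R=BBRR B=OOBB L=GGOO
After move 2 (U): U=WWWW F=BBGG R=OORR B=GGBB L=RROO
After move 3 (F'): F=BGBG U=WWOR R=YOYR D=ROYY L=RWOW
After move 4 (U): U=OWRW F=YOBG R=GGYR B=RWBB L=BGOW
After move 5 (R'): R=GRGY U=OBRR F=YWBW D=ROYG B=YWOB
After move 6 (R'): R=RYGG U=OORY F=YBBR D=RWYW B=GWOB
After move 7 (F): F=BYRB U=OOWG R=RYYG D=GRYW L=BROW
Query 1: B[0] = G
Query 2: U[1] = O
Query 3: R[2] = Y
Query 4: R[1] = Y
Query 5: U[0] = O
Query 6: L[1] = R

Answer: G O Y Y O R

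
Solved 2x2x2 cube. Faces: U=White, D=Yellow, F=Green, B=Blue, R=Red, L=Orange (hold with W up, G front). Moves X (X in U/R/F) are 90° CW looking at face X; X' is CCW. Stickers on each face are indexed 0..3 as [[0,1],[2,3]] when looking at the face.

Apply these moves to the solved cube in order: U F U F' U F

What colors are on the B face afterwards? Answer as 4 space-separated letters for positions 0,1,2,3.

Answer: G W B B

Derivation:
After move 1 (U): U=WWWW F=RRGG R=BBRR B=OOBB L=GGOO
After move 2 (F): F=GRGR U=WWOG R=WBWR D=RBYY L=GYOY
After move 3 (U): U=OWGW F=WBGR R=OOWR B=GYBB L=GROY
After move 4 (F'): F=BRWG U=OWOW R=BORR D=RYYY L=GWOG
After move 5 (U): U=OOWW F=BOWG R=GYRR B=GWBB L=BROG
After move 6 (F): F=WBGO U=OOGR R=WYWR D=RGYY L=BROY
Query: B face = GWBB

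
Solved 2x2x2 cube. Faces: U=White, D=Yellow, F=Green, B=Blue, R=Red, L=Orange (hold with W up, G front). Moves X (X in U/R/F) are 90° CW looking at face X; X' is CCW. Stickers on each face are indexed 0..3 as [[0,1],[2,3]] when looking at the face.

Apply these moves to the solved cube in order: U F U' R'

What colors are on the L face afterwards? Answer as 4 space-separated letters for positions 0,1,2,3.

Answer: O O O Y

Derivation:
After move 1 (U): U=WWWW F=RRGG R=BBRR B=OOBB L=GGOO
After move 2 (F): F=GRGR U=WWOG R=WBWR D=RBYY L=GYOY
After move 3 (U'): U=WGWO F=GYGR R=GRWR B=WBBB L=OOOY
After move 4 (R'): R=RRGW U=WBWW F=GGGO D=RYYR B=YBBB
Query: L face = OOOY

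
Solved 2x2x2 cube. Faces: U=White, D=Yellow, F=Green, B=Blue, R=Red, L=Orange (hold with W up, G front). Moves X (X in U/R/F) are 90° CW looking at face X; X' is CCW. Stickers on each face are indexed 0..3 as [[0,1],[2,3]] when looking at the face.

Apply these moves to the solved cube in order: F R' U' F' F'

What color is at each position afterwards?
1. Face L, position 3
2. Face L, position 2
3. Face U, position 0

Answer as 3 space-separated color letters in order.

Answer: G O B

Derivation:
After move 1 (F): F=GGGG U=WWOO R=WRWR D=RRYY L=OYOY
After move 2 (R'): R=RRWW U=WBOB F=GWGO D=RGYG B=YBRB
After move 3 (U'): U=BBWO F=OYGO R=GWWW B=RRRB L=YBOY
After move 4 (F'): F=YOOG U=BBGW R=GWRW D=BYYG L=YOOW
After move 5 (F'): F=OGYO U=BBGR R=YWBW D=OWYG L=YWOG
Query 1: L[3] = G
Query 2: L[2] = O
Query 3: U[0] = B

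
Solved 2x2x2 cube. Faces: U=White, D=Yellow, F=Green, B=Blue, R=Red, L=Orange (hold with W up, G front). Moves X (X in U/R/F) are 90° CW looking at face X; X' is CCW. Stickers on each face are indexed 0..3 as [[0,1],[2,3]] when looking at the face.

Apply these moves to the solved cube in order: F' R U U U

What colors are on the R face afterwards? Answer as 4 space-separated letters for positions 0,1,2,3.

Answer: G O R R

Derivation:
After move 1 (F'): F=GGGG U=WWRR R=YRYR D=OOYY L=OWOW
After move 2 (R): R=YYRR U=WGRG F=GOGY D=OBYB B=RBWB
After move 3 (U): U=RWGG F=YYGY R=RBRR B=OWWB L=GOOW
After move 4 (U): U=GRGW F=RBGY R=OWRR B=GOWB L=YYOW
After move 5 (U): U=GGWR F=OWGY R=GORR B=YYWB L=RBOW
Query: R face = GORR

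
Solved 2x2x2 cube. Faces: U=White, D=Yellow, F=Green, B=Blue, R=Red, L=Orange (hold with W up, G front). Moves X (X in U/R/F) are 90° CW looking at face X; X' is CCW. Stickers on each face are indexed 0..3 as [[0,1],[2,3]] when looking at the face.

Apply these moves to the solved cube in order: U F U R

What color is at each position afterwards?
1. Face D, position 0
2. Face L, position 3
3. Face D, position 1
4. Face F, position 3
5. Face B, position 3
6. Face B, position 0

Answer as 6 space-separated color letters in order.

Answer: R Y B Y B W

Derivation:
After move 1 (U): U=WWWW F=RRGG R=BBRR B=OOBB L=GGOO
After move 2 (F): F=GRGR U=WWOG R=WBWR D=RBYY L=GYOY
After move 3 (U): U=OWGW F=WBGR R=OOWR B=GYBB L=GROY
After move 4 (R): R=WORO U=OBGR F=WBGY D=RBYG B=WYWB
Query 1: D[0] = R
Query 2: L[3] = Y
Query 3: D[1] = B
Query 4: F[3] = Y
Query 5: B[3] = B
Query 6: B[0] = W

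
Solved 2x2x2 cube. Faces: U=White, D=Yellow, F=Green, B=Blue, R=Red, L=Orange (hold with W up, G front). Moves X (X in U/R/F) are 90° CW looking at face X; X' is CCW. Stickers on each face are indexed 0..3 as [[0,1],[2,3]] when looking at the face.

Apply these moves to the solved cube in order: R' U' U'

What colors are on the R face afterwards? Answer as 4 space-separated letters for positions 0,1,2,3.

After move 1 (R'): R=RRRR U=WBWB F=GWGW D=YGYG B=YBYB
After move 2 (U'): U=BBWW F=OOGW R=GWRR B=RRYB L=YBOO
After move 3 (U'): U=BWBW F=YBGW R=OORR B=GWYB L=RROO
Query: R face = OORR

Answer: O O R R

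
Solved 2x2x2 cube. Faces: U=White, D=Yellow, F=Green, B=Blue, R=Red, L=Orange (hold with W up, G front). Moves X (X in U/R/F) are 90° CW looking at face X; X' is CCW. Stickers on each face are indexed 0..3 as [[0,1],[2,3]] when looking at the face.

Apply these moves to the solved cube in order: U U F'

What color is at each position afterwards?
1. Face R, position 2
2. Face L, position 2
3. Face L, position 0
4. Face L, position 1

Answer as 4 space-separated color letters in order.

After move 1 (U): U=WWWW F=RRGG R=BBRR B=OOBB L=GGOO
After move 2 (U): U=WWWW F=BBGG R=OORR B=GGBB L=RROO
After move 3 (F'): F=BGBG U=WWOR R=YOYR D=ROYY L=RWOW
Query 1: R[2] = Y
Query 2: L[2] = O
Query 3: L[0] = R
Query 4: L[1] = W

Answer: Y O R W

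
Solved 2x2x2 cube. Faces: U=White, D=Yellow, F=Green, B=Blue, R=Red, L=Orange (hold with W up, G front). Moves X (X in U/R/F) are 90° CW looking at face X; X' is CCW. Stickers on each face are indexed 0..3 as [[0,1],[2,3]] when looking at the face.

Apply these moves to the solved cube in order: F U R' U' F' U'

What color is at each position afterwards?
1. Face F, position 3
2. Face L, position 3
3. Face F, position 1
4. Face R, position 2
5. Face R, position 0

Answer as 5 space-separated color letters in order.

Answer: G O O R G

Derivation:
After move 1 (F): F=GGGG U=WWOO R=WRWR D=RRYY L=OYOY
After move 2 (U): U=OWOW F=WRGG R=BBWR B=OYBB L=GGOY
After move 3 (R'): R=BRBW U=OBOO F=WWGW D=RRYG B=YYRB
After move 4 (U'): U=BOOO F=GGGW R=WWBW B=BRRB L=YYOY
After move 5 (F'): F=GWGG U=BOWB R=RWRW D=YYYG L=YOOO
After move 6 (U'): U=OBBW F=YOGG R=GWRW B=RWRB L=BROO
Query 1: F[3] = G
Query 2: L[3] = O
Query 3: F[1] = O
Query 4: R[2] = R
Query 5: R[0] = G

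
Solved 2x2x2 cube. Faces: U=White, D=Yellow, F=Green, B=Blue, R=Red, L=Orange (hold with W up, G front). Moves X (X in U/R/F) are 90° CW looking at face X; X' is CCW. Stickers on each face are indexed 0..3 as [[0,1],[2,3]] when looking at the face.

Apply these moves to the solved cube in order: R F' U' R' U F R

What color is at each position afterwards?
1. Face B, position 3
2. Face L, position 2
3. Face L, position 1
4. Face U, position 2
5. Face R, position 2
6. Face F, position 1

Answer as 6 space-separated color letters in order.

Answer: B O O W Y B

Derivation:
After move 1 (R): R=RRRR U=WGWG F=GYGY D=YBYB B=WBWB
After move 2 (F'): F=YYGG U=WGRR R=BRYR D=OOYB L=OGOW
After move 3 (U'): U=GRWR F=OGGG R=YYYR B=BRWB L=WBOW
After move 4 (R'): R=YRYY U=GWWB F=ORGR D=OGYG B=BROB
After move 5 (U): U=WGBW F=YRGR R=BRYY B=WBOB L=OROW
After move 6 (F): F=GYRR U=WGWR R=BRWY D=YBYG L=OOOG
After move 7 (R): R=WBYR U=WYWR F=GBRG D=YOYW B=RBGB
Query 1: B[3] = B
Query 2: L[2] = O
Query 3: L[1] = O
Query 4: U[2] = W
Query 5: R[2] = Y
Query 6: F[1] = B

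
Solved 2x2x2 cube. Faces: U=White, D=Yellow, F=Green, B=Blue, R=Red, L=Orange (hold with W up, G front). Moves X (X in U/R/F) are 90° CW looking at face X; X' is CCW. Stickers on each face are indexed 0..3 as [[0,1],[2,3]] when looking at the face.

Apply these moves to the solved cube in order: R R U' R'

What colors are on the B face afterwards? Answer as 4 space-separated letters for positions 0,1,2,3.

Answer: W R W B

Derivation:
After move 1 (R): R=RRRR U=WGWG F=GYGY D=YBYB B=WBWB
After move 2 (R): R=RRRR U=WYWY F=GBGB D=YWYW B=GBGB
After move 3 (U'): U=YYWW F=OOGB R=GBRR B=RRGB L=GBOO
After move 4 (R'): R=BRGR U=YGWR F=OYGW D=YOYB B=WRWB
Query: B face = WRWB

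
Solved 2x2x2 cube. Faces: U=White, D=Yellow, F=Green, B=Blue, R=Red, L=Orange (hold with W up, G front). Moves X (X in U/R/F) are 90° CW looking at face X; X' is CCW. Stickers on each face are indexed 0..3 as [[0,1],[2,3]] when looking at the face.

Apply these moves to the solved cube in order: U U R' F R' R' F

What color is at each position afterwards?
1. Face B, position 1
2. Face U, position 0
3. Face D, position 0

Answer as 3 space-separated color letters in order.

After move 1 (U): U=WWWW F=RRGG R=BBRR B=OOBB L=GGOO
After move 2 (U): U=WWWW F=BBGG R=OORR B=GGBB L=RROO
After move 3 (R'): R=OROR U=WBWG F=BWGW D=YBYG B=YGYB
After move 4 (F): F=GBWW U=WBOR R=WRGR D=OOYG L=RYOB
After move 5 (R'): R=RRWG U=WYOY F=GBWR D=OBYW B=GGOB
After move 6 (R'): R=RGRW U=WOOG F=GYWY D=OBYR B=WGBB
After move 7 (F): F=WGYY U=WOBY R=OGGW D=RRYR L=ROOB
Query 1: B[1] = G
Query 2: U[0] = W
Query 3: D[0] = R

Answer: G W R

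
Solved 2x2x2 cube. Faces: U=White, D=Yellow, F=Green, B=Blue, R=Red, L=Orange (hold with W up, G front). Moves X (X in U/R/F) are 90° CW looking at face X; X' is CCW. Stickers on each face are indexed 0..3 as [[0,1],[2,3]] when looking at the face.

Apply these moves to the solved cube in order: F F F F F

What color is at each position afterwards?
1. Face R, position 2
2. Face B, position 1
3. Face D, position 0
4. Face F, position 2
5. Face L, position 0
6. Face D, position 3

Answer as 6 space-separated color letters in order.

After move 1 (F): F=GGGG U=WWOO R=WRWR D=RRYY L=OYOY
After move 2 (F): F=GGGG U=WWYY R=OROR D=WWYY L=OROR
After move 3 (F): F=GGGG U=WWRR R=YRYR D=OOYY L=OWOW
After move 4 (F): F=GGGG U=WWWW R=RRRR D=YYYY L=OOOO
After move 5 (F): F=GGGG U=WWOO R=WRWR D=RRYY L=OYOY
Query 1: R[2] = W
Query 2: B[1] = B
Query 3: D[0] = R
Query 4: F[2] = G
Query 5: L[0] = O
Query 6: D[3] = Y

Answer: W B R G O Y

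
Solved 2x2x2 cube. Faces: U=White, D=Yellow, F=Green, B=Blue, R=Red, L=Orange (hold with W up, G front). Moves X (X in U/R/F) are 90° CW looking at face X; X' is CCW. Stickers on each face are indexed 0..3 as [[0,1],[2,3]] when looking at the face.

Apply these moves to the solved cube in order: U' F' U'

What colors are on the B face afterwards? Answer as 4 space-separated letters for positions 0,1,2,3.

Answer: Y G B B

Derivation:
After move 1 (U'): U=WWWW F=OOGG R=GGRR B=RRBB L=BBOO
After move 2 (F'): F=OGOG U=WWGR R=YGYR D=BOYY L=BWOW
After move 3 (U'): U=WRWG F=BWOG R=OGYR B=YGBB L=RROW
Query: B face = YGBB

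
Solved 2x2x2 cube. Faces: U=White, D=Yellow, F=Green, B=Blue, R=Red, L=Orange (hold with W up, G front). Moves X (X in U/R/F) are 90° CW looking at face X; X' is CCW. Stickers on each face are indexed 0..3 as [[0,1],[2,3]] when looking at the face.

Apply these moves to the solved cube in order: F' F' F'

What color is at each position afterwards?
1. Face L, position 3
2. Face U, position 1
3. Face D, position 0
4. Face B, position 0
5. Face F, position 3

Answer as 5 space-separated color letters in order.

After move 1 (F'): F=GGGG U=WWRR R=YRYR D=OOYY L=OWOW
After move 2 (F'): F=GGGG U=WWYY R=OROR D=WWYY L=OROR
After move 3 (F'): F=GGGG U=WWOO R=WRWR D=RRYY L=OYOY
Query 1: L[3] = Y
Query 2: U[1] = W
Query 3: D[0] = R
Query 4: B[0] = B
Query 5: F[3] = G

Answer: Y W R B G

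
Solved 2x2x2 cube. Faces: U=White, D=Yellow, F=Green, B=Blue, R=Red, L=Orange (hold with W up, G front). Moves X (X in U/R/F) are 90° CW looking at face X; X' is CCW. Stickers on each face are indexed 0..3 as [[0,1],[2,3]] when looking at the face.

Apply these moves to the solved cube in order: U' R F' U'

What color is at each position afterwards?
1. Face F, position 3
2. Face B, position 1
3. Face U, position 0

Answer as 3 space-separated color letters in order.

After move 1 (U'): U=WWWW F=OOGG R=GGRR B=RRBB L=BBOO
After move 2 (R): R=RGRG U=WOWG F=OYGY D=YBYR B=WRWB
After move 3 (F'): F=YYOG U=WORR R=BGYG D=BOYR L=BGOW
After move 4 (U'): U=ORWR F=BGOG R=YYYG B=BGWB L=WROW
Query 1: F[3] = G
Query 2: B[1] = G
Query 3: U[0] = O

Answer: G G O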